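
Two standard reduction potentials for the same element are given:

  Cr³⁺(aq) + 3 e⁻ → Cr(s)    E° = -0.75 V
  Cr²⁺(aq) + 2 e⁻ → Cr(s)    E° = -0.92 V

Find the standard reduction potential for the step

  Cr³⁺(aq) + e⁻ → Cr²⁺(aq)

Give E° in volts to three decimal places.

Sequential free energies add, so n₃E°₃ = n₁E°₁ + n₂E°₂.
With n₃ = 3, and the known step contributing 2×(-0.92) V, the unknown satisfies 1·E° = 3×(-0.75) − 2×(-0.92) = -0.410.
E° = -0.410 / 1 = -0.410 V.

-0.410 V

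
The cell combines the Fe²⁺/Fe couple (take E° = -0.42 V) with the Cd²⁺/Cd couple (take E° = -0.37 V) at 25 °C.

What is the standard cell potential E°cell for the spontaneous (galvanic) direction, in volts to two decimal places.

The Cd²⁺/Cd couple has the higher reduction potential, so it is the cathode; Fe²⁺/Fe is oxidised at the anode.
E°cell = E°(cathode) − E°(anode) = (-0.37) − (-0.42) = +0.05 V.

+0.05 V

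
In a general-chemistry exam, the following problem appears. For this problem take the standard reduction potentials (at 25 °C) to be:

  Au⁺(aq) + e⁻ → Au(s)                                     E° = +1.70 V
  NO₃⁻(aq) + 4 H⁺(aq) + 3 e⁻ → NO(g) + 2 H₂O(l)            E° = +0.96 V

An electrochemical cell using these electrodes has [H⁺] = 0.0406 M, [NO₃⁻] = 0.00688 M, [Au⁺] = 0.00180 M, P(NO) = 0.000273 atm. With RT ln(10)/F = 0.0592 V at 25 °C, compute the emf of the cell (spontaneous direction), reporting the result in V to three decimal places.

+0.660 V

Au⁺/Au is the cathode (higher E°), NO₃⁻/NO the anode: E°cell = +1.70 − (+0.96) = +0.74 V, n = 3.
Overall: 3 Au⁺(aq) + NO(g) + 2 H₂O(l) → 3 Au(s) + NO₃⁻(aq) + 4 H⁺(aq)
Q = [NO₃⁻]·[H⁺]^4 / ([Au⁺]^3·P(NO)); log Q = 4.070.
E = E° − (0.0592/n) log Q = +0.74 − (0.0592/3)(4.070) = +0.660 V.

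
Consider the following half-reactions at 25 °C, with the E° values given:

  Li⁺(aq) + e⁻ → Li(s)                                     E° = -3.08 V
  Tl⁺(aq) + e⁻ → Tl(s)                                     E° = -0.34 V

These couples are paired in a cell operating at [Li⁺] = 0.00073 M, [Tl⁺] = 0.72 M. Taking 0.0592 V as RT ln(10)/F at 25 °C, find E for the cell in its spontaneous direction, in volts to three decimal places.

Tl⁺/Tl is the cathode (higher E°), Li⁺/Li the anode: E°cell = -0.34 − (-3.08) = +2.74 V, n = 1.
Overall: Tl⁺(aq) + Li(s) → Tl(s) + Li⁺(aq)
Q = [Li⁺] / ([Tl⁺]); log Q = -2.994.
E = E° − (0.0592/n) log Q = +2.74 − (0.0592/1)(-2.994) = +2.917 V.

+2.917 V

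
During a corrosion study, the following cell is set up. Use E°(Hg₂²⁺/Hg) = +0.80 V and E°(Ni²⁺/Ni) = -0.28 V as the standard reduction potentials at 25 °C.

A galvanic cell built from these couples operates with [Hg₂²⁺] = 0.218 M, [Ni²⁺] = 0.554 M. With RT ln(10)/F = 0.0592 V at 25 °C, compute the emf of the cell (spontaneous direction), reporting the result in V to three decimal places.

Hg₂²⁺/Hg is the cathode (higher E°), Ni²⁺/Ni the anode: E°cell = +0.80 − (-0.28) = +1.08 V, n = 2.
Overall: Hg₂²⁺(aq) + Ni(s) → 2 Hg(l) + Ni²⁺(aq)
Q = [Ni²⁺] / ([Hg₂²⁺]); log Q = 0.405.
E = E° − (0.0592/n) log Q = +1.08 − (0.0592/2)(0.405) = +1.068 V.

+1.068 V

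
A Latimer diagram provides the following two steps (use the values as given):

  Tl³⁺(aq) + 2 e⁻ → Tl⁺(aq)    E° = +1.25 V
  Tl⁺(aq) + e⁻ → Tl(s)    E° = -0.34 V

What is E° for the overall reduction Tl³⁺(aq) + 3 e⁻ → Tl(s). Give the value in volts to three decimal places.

+0.720 V

Adding the free-energy changes (−nFE°) of the two steps gives −n₃FE°₃ = −n₁FE°₁ − n₂FE°₂.
E°₃ = (2×+1.25 + 1×-0.34) / 3 = (+2.160) / 3 = +0.720 V.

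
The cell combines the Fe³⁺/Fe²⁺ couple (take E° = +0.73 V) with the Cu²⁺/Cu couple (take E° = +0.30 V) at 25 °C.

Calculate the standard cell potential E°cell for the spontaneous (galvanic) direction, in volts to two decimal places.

The Fe³⁺/Fe²⁺ couple has the higher reduction potential, so it is the cathode; Cu²⁺/Cu is oxidised at the anode.
E°cell = E°(cathode) − E°(anode) = (+0.73) − (+0.30) = +0.43 V.

+0.43 V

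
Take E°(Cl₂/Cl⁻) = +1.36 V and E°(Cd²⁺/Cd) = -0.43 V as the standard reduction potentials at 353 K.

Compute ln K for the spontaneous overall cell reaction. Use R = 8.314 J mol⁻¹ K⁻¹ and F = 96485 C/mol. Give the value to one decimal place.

Cathode: Cl₂/Cl⁻; anode: Cd²⁺/Cd. E°cell = (+1.36) − (-0.43) = +1.79 V, with n = 2.
ΔG° = −nFE° = −RT ln K, so ln K = nFE°/(RT) = (2)(96485)(+1.79) / ((8.314)(353)) = 117.695.

117.7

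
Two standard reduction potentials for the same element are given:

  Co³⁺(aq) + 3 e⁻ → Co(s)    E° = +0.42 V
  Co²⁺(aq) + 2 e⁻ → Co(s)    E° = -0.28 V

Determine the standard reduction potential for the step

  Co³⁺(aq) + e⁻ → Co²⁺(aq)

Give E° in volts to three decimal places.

Sequential free energies add, so n₃E°₃ = n₁E°₁ + n₂E°₂.
With n₃ = 3, and the known step contributing 2×(-0.28) V, the unknown satisfies 1·E° = 3×(+0.42) − 2×(-0.28) = +1.820.
E° = +1.820 / 1 = +1.820 V.

+1.820 V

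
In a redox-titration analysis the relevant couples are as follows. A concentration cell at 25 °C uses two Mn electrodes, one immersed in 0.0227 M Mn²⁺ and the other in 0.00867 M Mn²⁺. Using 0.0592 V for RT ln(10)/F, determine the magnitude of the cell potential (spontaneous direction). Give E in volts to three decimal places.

+0.012 V

For a concentration cell E°cell = 0. The 0.0227 M side is the cathode (reduction is favoured where [Mn²⁺] is higher).
With n = 2, E = −(0.0592/2) log([Mn²⁺]ₐₙ/[Mn²⁺]꜀ₐₜ) = −(0.0592/2) log(0.00867/0.0227) = −(0.0592/2)(-0.418) = +0.012 V.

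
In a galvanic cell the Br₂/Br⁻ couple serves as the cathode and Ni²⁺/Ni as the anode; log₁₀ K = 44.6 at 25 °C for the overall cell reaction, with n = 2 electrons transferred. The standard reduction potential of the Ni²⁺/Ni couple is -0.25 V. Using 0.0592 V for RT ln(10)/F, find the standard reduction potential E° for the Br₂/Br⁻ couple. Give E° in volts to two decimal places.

E°cell = (0.0592/n)·log K = (0.0592/2)(44.6) = +1.320 V.
Since Br₂/Br⁻ is the cathode and Ni²⁺/Ni the anode, E°cell = E°(Br₂/Br⁻) − E°(Ni²⁺/Ni).
So E°(Br₂/Br⁻) = E°cell + E°(Ni²⁺/Ni) = +1.320 + (-0.25) = +1.07 V.

+1.07 V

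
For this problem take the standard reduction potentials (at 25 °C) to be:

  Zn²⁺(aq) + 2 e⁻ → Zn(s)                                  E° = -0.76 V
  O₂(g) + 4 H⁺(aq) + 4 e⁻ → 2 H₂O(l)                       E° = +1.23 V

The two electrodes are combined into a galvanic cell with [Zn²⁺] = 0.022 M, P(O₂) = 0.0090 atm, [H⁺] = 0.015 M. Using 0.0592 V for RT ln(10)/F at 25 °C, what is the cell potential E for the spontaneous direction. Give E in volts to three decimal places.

+1.901 V

O₂/H₂O is the cathode (higher E°), Zn²⁺/Zn the anode: E°cell = +1.23 − (-0.76) = +1.99 V, n = 4.
Overall: O₂(g) + 4 H⁺(aq) + 2 Zn(s) → 2 H₂O(l) + 2 Zn²⁺(aq)
Q = [Zn²⁺]^2 / (P(O₂)·[H⁺]^4); log Q = 6.026.
E = E° − (0.0592/n) log Q = +1.99 − (0.0592/4)(6.026) = +1.901 V.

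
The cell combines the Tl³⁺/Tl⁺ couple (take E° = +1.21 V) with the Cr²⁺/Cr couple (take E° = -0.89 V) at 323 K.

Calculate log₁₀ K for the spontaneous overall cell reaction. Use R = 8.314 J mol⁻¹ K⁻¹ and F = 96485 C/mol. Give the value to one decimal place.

Cathode: Tl³⁺/Tl⁺; anode: Cr²⁺/Cr. E°cell = (+1.21) − (-0.89) = +2.10 V, with n = 2.
ΔG° = −nFE° = −RT ln K, so ln K = nFE°/(RT) = (2)(96485)(+2.10) / ((8.314)(323)) = 150.903.
log₁₀ K = 150.903 / ln 10 = 65.5.

65.5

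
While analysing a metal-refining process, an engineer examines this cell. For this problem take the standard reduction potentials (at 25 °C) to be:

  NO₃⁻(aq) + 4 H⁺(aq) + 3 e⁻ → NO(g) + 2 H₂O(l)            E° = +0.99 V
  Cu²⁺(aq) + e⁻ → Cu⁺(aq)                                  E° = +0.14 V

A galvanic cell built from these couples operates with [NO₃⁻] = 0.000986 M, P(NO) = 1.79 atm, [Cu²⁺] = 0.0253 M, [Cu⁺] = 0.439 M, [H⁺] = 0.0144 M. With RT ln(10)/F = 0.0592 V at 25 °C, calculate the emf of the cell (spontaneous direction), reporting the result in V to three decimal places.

+0.714 V

NO₃⁻/NO is the cathode (higher E°), Cu²⁺/Cu⁺ the anode: E°cell = +0.99 − (+0.14) = +0.85 V, n = 3.
Overall: NO₃⁻(aq) + 4 H⁺(aq) + 3 Cu⁺(aq) → NO(g) + 2 H₂O(l) + 3 Cu²⁺(aq)
Q = P(NO)·[Cu²⁺]^3 / ([NO₃⁻]·[H⁺]^4·[Cu⁺]^3); log Q = 6.907.
E = E° − (0.0592/n) log Q = +0.85 − (0.0592/3)(6.907) = +0.714 V.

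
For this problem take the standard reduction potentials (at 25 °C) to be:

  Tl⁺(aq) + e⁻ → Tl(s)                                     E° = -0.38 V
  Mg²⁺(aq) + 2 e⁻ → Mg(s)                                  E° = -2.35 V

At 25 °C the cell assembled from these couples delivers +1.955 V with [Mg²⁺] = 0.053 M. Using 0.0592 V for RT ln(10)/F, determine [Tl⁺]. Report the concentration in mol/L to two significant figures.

0.13 M

Tl⁺/Tl is the cathode, Mg²⁺/Mg the anode: E°cell = +1.97 V, n = 2.
Overall reaction: 2 Tl⁺(aq) + Mg(s) → 2 Tl(s) + Mg²⁺(aq); Q = [Mg²⁺]^1/[Tl⁺]^2.
From E = E° − (0.0592/n) log Q: log Q = (E° − E)·n/0.0592 = (+1.97 − (+1.955))·2/0.0592 = 0.5068.
So 2·log[Tl⁺] = 1·log(0.053) − log Q = -1.2757 − (0.5068) = -1.7825; log[Tl⁺] = -1.7825 / 2 = -0.8912; [Tl⁺] = 10^(-0.8912) ≈ 0.13 M.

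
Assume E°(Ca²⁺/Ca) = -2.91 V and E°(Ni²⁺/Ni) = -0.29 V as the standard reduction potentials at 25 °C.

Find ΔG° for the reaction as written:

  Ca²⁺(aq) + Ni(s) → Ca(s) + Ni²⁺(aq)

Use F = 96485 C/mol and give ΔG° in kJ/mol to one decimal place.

+505.6 kJ/mol

As written, Ca²⁺/Ca is reduced (cathode) and Ni²⁺/Ni is oxidised (anode), so E°cell = (-2.91) − (-0.29) = -2.62 V.
Balancing electrons gives n = 2.
ΔG° = −nFE° = −(2)(96485)(-2.62) = 505,581 J = +505.6 kJ/mol.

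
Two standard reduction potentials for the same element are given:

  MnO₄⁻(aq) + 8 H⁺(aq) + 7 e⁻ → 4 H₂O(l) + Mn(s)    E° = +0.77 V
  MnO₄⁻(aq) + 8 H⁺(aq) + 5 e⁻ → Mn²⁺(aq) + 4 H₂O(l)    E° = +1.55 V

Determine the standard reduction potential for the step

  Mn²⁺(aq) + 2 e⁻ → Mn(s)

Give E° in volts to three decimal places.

Sequential free energies add, so n₃E°₃ = n₁E°₁ + n₂E°₂.
With n₃ = 7, and the known step contributing 5×(+1.55) V, the unknown satisfies 2·E° = 7×(+0.77) − 5×(+1.55) = -2.360.
E° = -2.360 / 2 = -1.180 V.

-1.180 V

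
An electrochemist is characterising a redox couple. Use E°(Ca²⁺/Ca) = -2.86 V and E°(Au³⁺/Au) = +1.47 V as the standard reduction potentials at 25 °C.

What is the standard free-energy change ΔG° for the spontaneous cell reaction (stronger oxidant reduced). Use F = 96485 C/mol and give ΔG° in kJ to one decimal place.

Au³⁺/Au (E° = +1.47 V) is the cathode; Ca²⁺/Ca (E° = -2.86 V) is the anode, so E°cell = +4.33 V.
Balancing electrons gives n = 6 (lcm of 3 and 2).
ΔG° = −nFE° = −(6)(96485)(+4.33) = -2,506,680 J = -2506.7 kJ.

-2506.7 kJ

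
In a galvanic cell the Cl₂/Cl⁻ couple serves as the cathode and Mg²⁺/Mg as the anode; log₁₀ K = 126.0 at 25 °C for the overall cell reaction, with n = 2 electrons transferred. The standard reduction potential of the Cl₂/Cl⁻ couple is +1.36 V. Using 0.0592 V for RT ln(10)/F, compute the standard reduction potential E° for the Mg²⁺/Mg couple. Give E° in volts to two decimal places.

E°cell = (0.0592/n)·log K = (0.0592/2)(126.0) = +3.730 V.
Since Cl₂/Cl⁻ is the cathode and Mg²⁺/Mg the anode, E°cell = E°(Cl₂/Cl⁻) − E°(Mg²⁺/Mg).
So E°(Mg²⁺/Mg) = E°(Cl₂/Cl⁻) − E°cell = (+1.36) − (+3.730) = -2.37 V.

-2.37 V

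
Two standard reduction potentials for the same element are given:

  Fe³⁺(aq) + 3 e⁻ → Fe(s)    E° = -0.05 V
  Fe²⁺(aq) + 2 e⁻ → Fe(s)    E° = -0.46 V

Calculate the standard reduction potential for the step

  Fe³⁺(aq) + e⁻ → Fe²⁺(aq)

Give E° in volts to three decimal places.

Sequential free energies add, so n₃E°₃ = n₁E°₁ + n₂E°₂.
With n₃ = 3, and the known step contributing 2×(-0.46) V, the unknown satisfies 1·E° = 3×(-0.05) − 2×(-0.46) = +0.770.
E° = +0.770 / 1 = +0.770 V.

+0.770 V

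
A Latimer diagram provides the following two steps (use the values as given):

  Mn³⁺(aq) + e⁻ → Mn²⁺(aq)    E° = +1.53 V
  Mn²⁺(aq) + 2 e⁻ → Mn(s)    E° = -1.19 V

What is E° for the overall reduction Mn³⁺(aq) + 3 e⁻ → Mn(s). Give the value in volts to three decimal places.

-0.283 V

Adding the free-energy changes (−nFE°) of the two steps gives −n₃FE°₃ = −n₁FE°₁ − n₂FE°₂.
E°₃ = (1×+1.53 + 2×-1.19) / 3 = (-0.850) / 3 = -0.283 V.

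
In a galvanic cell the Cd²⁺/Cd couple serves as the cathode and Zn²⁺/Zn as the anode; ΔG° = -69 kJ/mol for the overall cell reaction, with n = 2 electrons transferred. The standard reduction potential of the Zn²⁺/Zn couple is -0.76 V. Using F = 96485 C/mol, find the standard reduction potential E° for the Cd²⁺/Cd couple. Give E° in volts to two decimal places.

-0.40 V

E°cell = −ΔG°/(nF) = −(-69×10³)/((2)(96485)) = +0.358 V.
Since Cd²⁺/Cd is the cathode and Zn²⁺/Zn the anode, E°cell = E°(Cd²⁺/Cd) − E°(Zn²⁺/Zn).
So E°(Cd²⁺/Cd) = E°cell + E°(Zn²⁺/Zn) = +0.358 + (-0.76) = -0.40 V.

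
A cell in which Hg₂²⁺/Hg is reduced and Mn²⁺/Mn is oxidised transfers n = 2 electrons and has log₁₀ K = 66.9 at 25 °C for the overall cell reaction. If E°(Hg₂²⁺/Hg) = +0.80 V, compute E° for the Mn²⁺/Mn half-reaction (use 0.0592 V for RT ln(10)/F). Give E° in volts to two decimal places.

-1.18 V

E°cell = (0.0592/n)·log K = (0.0592/2)(66.9) = +1.980 V.
Since Hg₂²⁺/Hg is the cathode and Mn²⁺/Mn the anode, E°cell = E°(Hg₂²⁺/Hg) − E°(Mn²⁺/Mn).
So E°(Mn²⁺/Mn) = E°(Hg₂²⁺/Hg) − E°cell = (+0.80) − (+1.980) = -1.18 V.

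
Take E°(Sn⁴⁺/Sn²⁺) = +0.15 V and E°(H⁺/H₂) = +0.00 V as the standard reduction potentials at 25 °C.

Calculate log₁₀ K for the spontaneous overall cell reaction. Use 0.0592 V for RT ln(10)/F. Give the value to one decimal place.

Cathode: Sn⁴⁺/Sn²⁺; anode: H⁺/H₂. E°cell = +0.15 V, n = 2.
log K = nE°cell / 0.0592 = (2)(+0.15) / 0.0592 = 5.1.

5.1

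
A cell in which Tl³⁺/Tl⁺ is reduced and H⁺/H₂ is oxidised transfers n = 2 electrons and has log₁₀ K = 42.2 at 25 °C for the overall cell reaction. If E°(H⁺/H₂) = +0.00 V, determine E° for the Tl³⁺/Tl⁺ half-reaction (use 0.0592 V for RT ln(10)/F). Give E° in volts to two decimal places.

+1.25 V

E°cell = (0.0592/n)·log K = (0.0592/2)(42.2) = +1.249 V.
Since Tl³⁺/Tl⁺ is the cathode and H⁺/H₂ the anode, E°cell = E°(Tl³⁺/Tl⁺) − E°(H⁺/H₂).
So E°(Tl³⁺/Tl⁺) = E°cell + E°(H⁺/H₂) = +1.249 + (+0.00) = +1.25 V.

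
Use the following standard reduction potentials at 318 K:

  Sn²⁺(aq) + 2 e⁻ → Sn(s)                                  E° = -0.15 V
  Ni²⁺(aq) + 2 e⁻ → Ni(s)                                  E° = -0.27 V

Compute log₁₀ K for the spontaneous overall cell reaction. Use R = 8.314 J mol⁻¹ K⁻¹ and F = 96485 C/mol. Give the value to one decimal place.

Cathode: Sn²⁺/Sn; anode: Ni²⁺/Ni. E°cell = (-0.15) − (-0.27) = +0.12 V, with n = 2.
ΔG° = −nFE° = −RT ln K, so ln K = nFE°/(RT) = (2)(96485)(+0.12) / ((8.314)(318)) = 8.759.
log₁₀ K = 8.759 / ln 10 = 3.8.

3.8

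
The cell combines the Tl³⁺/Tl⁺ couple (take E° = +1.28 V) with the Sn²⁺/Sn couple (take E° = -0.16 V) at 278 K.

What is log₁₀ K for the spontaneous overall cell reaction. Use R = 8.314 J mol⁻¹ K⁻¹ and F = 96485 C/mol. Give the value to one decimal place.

52.2

Cathode: Tl³⁺/Tl⁺; anode: Sn²⁺/Sn. E°cell = (+1.28) − (-0.16) = +1.44 V, with n = 2.
ΔG° = −nFE° = −RT ln K, so ln K = nFE°/(RT) = (2)(96485)(+1.44) / ((8.314)(278)) = 120.226.
log₁₀ K = 120.226 / ln 10 = 52.2.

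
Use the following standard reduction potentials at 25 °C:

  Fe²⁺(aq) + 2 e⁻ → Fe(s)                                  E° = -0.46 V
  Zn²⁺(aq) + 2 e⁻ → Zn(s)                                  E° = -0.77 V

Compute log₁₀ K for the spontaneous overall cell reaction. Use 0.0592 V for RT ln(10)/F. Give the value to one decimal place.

Cathode: Fe²⁺/Fe; anode: Zn²⁺/Zn. E°cell = +0.31 V, n = 2.
log K = nE°cell / 0.0592 = (2)(+0.31) / 0.0592 = 10.5.

10.5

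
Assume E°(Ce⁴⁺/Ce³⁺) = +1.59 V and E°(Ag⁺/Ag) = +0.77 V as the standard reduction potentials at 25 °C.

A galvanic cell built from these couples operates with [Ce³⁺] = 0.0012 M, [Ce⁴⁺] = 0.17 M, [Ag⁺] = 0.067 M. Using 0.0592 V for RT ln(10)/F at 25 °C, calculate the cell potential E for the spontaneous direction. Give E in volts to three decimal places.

+1.017 V

Ce⁴⁺/Ce³⁺ is the cathode (higher E°), Ag⁺/Ag the anode: E°cell = +1.59 − (+0.77) = +0.82 V, n = 1.
Overall: Ce⁴⁺(aq) + Ag(s) → Ce³⁺(aq) + Ag⁺(aq)
Q = [Ce³⁺]·[Ag⁺] / ([Ce⁴⁺]); log Q = -3.325.
E = E° − (0.0592/n) log Q = +0.82 − (0.0592/1)(-3.325) = +1.017 V.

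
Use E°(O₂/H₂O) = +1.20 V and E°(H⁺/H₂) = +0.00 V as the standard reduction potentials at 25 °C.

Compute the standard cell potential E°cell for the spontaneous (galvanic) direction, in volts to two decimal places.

The O₂/H₂O couple has the higher reduction potential, so it is the cathode; H⁺/H₂ is oxidised at the anode.
E°cell = E°(cathode) − E°(anode) = (+1.20) − (+0.00) = +1.20 V.

+1.20 V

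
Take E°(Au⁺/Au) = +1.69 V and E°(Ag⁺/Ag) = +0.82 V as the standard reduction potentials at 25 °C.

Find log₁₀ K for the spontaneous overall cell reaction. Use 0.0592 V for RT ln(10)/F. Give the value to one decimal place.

Cathode: Au⁺/Au; anode: Ag⁺/Ag. E°cell = +0.87 V, n = 1.
log K = nE°cell / 0.0592 = (1)(+0.87) / 0.0592 = 14.7.

14.7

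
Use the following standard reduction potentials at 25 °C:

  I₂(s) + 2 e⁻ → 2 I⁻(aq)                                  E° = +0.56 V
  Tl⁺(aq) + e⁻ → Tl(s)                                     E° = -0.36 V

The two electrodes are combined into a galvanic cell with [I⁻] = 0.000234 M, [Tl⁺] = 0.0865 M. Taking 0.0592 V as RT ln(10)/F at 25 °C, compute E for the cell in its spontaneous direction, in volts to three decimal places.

+1.198 V

I₂/I⁻ is the cathode (higher E°), Tl⁺/Tl the anode: E°cell = +0.56 − (-0.36) = +0.92 V, n = 2.
Overall: I₂(s) + 2 Tl(s) → 2 I⁻(aq) + 2 Tl⁺(aq)
Q = [I⁻]^2·[Tl⁺]^2; log Q = -9.388.
E = E° − (0.0592/n) log Q = +0.92 − (0.0592/2)(-9.388) = +1.198 V.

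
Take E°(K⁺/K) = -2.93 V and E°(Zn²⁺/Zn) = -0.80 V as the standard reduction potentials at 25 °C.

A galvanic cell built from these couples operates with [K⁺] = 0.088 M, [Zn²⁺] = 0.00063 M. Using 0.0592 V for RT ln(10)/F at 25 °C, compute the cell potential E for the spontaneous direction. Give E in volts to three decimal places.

Zn²⁺/Zn is the cathode (higher E°), K⁺/K the anode: E°cell = -0.80 − (-2.93) = +2.13 V, n = 2.
Overall: Zn²⁺(aq) + 2 K(s) → Zn(s) + 2 K⁺(aq)
Q = [K⁺]^2 / ([Zn²⁺]); log Q = 1.090.
E = E° − (0.0592/n) log Q = +2.13 − (0.0592/2)(1.090) = +2.098 V.

+2.098 V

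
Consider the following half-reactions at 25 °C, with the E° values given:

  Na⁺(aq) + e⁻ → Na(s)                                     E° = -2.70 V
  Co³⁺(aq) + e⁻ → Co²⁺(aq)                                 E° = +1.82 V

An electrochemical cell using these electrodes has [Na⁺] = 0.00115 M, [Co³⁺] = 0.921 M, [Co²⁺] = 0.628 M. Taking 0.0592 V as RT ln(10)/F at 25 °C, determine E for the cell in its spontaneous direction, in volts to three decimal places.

+4.704 V

Co³⁺/Co²⁺ is the cathode (higher E°), Na⁺/Na the anode: E°cell = +1.82 − (-2.70) = +4.52 V, n = 1.
Overall: Co³⁺(aq) + Na(s) → Co²⁺(aq) + Na⁺(aq)
Q = [Co²⁺]·[Na⁺] / ([Co³⁺]); log Q = -3.106.
E = E° − (0.0592/n) log Q = +4.52 − (0.0592/1)(-3.106) = +4.704 V.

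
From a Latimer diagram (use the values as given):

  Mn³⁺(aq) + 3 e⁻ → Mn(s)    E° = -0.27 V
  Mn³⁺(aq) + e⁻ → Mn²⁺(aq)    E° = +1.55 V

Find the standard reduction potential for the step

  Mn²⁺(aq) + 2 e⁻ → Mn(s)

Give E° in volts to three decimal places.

-1.180 V

Sequential free energies add, so n₃E°₃ = n₁E°₁ + n₂E°₂.
With n₃ = 3, and the known step contributing 1×(+1.55) V, the unknown satisfies 2·E° = 3×(-0.27) − 1×(+1.55) = -2.360.
E° = -2.360 / 2 = -1.180 V.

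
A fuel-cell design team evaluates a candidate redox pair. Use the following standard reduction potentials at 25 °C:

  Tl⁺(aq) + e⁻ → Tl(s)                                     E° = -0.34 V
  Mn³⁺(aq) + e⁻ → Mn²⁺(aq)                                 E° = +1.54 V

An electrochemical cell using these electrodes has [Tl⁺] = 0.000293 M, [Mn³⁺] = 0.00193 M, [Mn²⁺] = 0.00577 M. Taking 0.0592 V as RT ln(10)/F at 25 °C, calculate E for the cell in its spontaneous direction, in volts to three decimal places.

+2.061 V

Mn³⁺/Mn²⁺ is the cathode (higher E°), Tl⁺/Tl the anode: E°cell = +1.54 − (-0.34) = +1.88 V, n = 1.
Overall: Mn³⁺(aq) + Tl(s) → Mn²⁺(aq) + Tl⁺(aq)
Q = [Mn²⁺]·[Tl⁺] / ([Mn³⁺]); log Q = -3.058.
E = E° − (0.0592/n) log Q = +1.88 − (0.0592/1)(-3.058) = +2.061 V.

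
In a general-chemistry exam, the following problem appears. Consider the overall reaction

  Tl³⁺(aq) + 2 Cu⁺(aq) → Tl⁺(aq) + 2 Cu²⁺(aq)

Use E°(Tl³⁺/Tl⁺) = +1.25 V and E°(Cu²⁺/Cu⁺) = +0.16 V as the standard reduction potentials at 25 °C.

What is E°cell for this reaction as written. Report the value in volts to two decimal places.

+1.09 V

The Tl³⁺/Tl⁺ couple has the higher reduction potential, so it is the cathode; Cu²⁺/Cu⁺ is oxidised at the anode.
E°cell = E°(cathode) − E°(anode) = (+1.25) − (+0.16) = +1.09 V.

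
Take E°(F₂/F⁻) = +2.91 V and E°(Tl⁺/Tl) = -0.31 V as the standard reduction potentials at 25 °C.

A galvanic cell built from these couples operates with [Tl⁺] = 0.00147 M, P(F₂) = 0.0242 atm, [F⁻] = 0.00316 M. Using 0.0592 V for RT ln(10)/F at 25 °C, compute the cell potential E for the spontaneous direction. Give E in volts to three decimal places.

+3.488 V

F₂/F⁻ is the cathode (higher E°), Tl⁺/Tl the anode: E°cell = +2.91 − (-0.31) = +3.22 V, n = 2.
Overall: F₂(g) + 2 Tl(s) → 2 F⁻(aq) + 2 Tl⁺(aq)
Q = [F⁻]^2·[Tl⁺]^2 / (P(F₂)); log Q = -9.050.
E = E° − (0.0592/n) log Q = +3.22 − (0.0592/2)(-9.050) = +3.488 V.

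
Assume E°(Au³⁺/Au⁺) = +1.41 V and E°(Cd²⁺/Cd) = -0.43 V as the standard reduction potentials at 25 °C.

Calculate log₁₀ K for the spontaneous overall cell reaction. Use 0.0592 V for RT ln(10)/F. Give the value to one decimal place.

62.2

Cathode: Au³⁺/Au⁺; anode: Cd²⁺/Cd. E°cell = +1.84 V, n = 2.
log K = nE°cell / 0.0592 = (2)(+1.84) / 0.0592 = 62.2.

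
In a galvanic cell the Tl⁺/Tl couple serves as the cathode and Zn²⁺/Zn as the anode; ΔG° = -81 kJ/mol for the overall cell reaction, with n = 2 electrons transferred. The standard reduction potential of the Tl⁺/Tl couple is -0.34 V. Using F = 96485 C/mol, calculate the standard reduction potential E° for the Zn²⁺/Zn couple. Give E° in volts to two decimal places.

-0.76 V

E°cell = −ΔG°/(nF) = −(-81×10³)/((2)(96485)) = +0.420 V.
Since Tl⁺/Tl is the cathode and Zn²⁺/Zn the anode, E°cell = E°(Tl⁺/Tl) − E°(Zn²⁺/Zn).
So E°(Zn²⁺/Zn) = E°(Tl⁺/Tl) − E°cell = (-0.34) − (+0.420) = -0.76 V.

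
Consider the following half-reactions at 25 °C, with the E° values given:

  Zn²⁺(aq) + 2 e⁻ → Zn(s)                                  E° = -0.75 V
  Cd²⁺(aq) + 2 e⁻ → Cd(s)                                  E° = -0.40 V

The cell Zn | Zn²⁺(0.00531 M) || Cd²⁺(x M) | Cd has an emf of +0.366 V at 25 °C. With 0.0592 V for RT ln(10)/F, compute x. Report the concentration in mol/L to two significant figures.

Cd²⁺/Cd is the cathode, Zn²⁺/Zn the anode: E°cell = +0.35 V, n = 2.
Overall reaction: Cd²⁺(aq) + Zn(s) → Cd(s) + Zn²⁺(aq); Q = [Zn²⁺]^1/[Cd²⁺]^1.
From E = E° − (0.0592/n) log Q: log Q = (E° − E)·n/0.0592 = (+0.35 − (+0.366))·2/0.0592 = -0.5405.
So 1·log[Cd²⁺] = 1·log(0.00531) − log Q = -2.2749 − (-0.5405) = -1.7344; [Cd²⁺] = 10^(-1.7344) ≈ 0.018 M.

0.018 M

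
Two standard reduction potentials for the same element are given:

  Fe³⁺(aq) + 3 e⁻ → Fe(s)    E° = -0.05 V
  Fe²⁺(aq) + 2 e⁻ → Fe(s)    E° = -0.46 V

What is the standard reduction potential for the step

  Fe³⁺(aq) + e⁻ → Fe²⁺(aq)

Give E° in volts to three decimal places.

+0.770 V

Sequential free energies add, so n₃E°₃ = n₁E°₁ + n₂E°₂.
With n₃ = 3, and the known step contributing 2×(-0.46) V, the unknown satisfies 1·E° = 3×(-0.05) − 2×(-0.46) = +0.770.
E° = +0.770 / 1 = +0.770 V.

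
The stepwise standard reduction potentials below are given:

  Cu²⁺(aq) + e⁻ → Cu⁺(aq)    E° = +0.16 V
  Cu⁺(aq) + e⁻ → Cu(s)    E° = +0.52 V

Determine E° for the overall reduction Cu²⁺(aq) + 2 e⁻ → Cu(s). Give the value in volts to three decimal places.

Adding the free-energy changes (−nFE°) of the two steps gives −n₃FE°₃ = −n₁FE°₁ − n₂FE°₂.
E°₃ = (1×+0.16 + 1×+0.52) / 2 = (+0.680) / 2 = +0.340 V.

+0.340 V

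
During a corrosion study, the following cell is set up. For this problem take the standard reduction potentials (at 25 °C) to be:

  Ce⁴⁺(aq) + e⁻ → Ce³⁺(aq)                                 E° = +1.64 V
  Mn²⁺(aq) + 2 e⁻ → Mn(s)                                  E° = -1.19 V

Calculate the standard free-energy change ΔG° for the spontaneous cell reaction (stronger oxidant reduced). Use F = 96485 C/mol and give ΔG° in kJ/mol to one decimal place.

-546.1 kJ/mol

Ce⁴⁺/Ce³⁺ (E° = +1.64 V) is the cathode; Mn²⁺/Mn (E° = -1.19 V) is the anode, so E°cell = +2.83 V.
Balancing electrons gives n = 2 (lcm of 1 and 2).
ΔG° = −nFE° = −(2)(96485)(+2.83) = -546,105 J = -546.1 kJ/mol.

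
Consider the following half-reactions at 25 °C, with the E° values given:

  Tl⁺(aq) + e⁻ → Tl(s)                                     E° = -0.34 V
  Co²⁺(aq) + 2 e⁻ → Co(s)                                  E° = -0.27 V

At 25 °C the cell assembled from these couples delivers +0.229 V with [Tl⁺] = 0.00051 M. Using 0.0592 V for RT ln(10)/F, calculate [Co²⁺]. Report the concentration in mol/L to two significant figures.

0.061 M

Co²⁺/Co is the cathode, Tl⁺/Tl the anode: E°cell = +0.07 V, n = 2.
Overall reaction: Co²⁺(aq) + 2 Tl(s) → Co(s) + 2 Tl⁺(aq); Q = [Tl⁺]^2/[Co²⁺]^1.
From E = E° − (0.0592/n) log Q: log Q = (E° − E)·n/0.0592 = (+0.07 − (+0.229))·2/0.0592 = -5.3716.
So 1·log[Co²⁺] = 2·log(0.00051) − log Q = -6.5849 − (-5.3716) = -1.2133; [Co²⁺] = 10^(-1.2133) ≈ 0.061 M.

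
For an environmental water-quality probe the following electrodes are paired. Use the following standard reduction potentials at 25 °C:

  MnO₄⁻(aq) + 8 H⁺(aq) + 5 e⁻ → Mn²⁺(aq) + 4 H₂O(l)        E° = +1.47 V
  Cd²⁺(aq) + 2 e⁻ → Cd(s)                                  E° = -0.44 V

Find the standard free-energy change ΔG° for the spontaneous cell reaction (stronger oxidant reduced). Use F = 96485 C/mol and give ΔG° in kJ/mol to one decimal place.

-1842.9 kJ/mol

MnO₄⁻/Mn²⁺ (E° = +1.47 V) is the cathode; Cd²⁺/Cd (E° = -0.44 V) is the anode, so E°cell = +1.91 V.
Balancing electrons gives n = 10 (lcm of 5 and 2).
ΔG° = −nFE° = −(10)(96485)(+1.91) = -1,842,864 J = -1842.9 kJ/mol.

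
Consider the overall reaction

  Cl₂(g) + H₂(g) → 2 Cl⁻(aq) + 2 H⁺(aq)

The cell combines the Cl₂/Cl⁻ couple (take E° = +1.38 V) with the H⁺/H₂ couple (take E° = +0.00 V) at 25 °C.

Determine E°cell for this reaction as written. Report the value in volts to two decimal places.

+1.38 V

The Cl₂/Cl⁻ couple has the higher reduction potential, so it is the cathode; H⁺/H₂ is oxidised at the anode.
E°cell = E°(cathode) − E°(anode) = (+1.38) − (+0.00) = +1.38 V.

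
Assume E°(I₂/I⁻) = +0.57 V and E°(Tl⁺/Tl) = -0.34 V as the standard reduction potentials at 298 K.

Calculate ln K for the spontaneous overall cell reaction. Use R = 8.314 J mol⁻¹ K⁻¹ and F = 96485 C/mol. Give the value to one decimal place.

Cathode: I₂/I⁻; anode: Tl⁺/Tl. E°cell = (+0.57) − (-0.34) = +0.91 V, with n = 2.
ΔG° = −nFE° = −RT ln K, so ln K = nFE°/(RT) = (2)(96485)(+0.91) / ((8.314)(298)) = 70.877.

70.9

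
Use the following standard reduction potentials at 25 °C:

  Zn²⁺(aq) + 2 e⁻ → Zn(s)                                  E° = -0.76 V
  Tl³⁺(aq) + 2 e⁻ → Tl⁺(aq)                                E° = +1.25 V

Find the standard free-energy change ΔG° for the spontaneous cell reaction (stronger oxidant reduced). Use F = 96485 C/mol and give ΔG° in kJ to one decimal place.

Tl³⁺/Tl⁺ (E° = +1.25 V) is the cathode; Zn²⁺/Zn (E° = -0.76 V) is the anode, so E°cell = +2.01 V.
Balancing electrons gives n = 2 (lcm of 2 and 2).
ΔG° = −nFE° = −(2)(96485)(+2.01) = -387,870 J = -387.9 kJ.

-387.9 kJ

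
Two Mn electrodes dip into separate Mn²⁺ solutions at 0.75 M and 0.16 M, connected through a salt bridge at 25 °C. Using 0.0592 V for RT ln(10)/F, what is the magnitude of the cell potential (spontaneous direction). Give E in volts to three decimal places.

+0.020 V

For a concentration cell E°cell = 0. The 0.75 M side is the cathode (reduction is favoured where [Mn²⁺] is higher).
With n = 2, E = −(0.0592/2) log([Mn²⁺]ₐₙ/[Mn²⁺]꜀ₐₜ) = −(0.0592/2) log(0.16/0.75) = −(0.0592/2)(-0.671) = +0.020 V.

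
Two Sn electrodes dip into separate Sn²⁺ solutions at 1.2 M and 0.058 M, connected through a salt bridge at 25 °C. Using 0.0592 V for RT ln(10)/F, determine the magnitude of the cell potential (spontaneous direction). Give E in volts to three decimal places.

+0.039 V

For a concentration cell E°cell = 0. The 1.2 M side is the cathode (reduction is favoured where [Sn²⁺] is higher).
With n = 2, E = −(0.0592/2) log([Sn²⁺]ₐₙ/[Sn²⁺]꜀ₐₜ) = −(0.0592/2) log(0.058/1.2) = −(0.0592/2)(-1.316) = +0.039 V.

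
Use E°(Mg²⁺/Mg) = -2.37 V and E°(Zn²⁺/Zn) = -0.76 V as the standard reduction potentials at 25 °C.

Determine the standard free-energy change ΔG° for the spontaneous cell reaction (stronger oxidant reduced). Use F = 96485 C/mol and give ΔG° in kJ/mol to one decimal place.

Zn²⁺/Zn (E° = -0.76 V) is the cathode; Mg²⁺/Mg (E° = -2.37 V) is the anode, so E°cell = +1.61 V.
Balancing electrons gives n = 2 (lcm of 2 and 2).
ΔG° = −nFE° = −(2)(96485)(+1.61) = -310,682 J = -310.7 kJ/mol.

-310.7 kJ/mol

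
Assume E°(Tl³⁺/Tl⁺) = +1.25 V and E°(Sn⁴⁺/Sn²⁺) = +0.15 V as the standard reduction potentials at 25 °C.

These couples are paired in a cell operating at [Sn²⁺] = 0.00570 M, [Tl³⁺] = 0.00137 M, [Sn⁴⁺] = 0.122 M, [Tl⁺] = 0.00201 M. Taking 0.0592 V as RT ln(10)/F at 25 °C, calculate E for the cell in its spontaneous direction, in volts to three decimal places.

Tl³⁺/Tl⁺ is the cathode (higher E°), Sn⁴⁺/Sn²⁺ the anode: E°cell = +1.25 − (+0.15) = +1.10 V, n = 2.
Overall: Tl³⁺(aq) + Sn²⁺(aq) → Tl⁺(aq) + Sn⁴⁺(aq)
Q = [Tl⁺]·[Sn⁴⁺] / ([Tl³⁺]·[Sn²⁺]); log Q = 1.497.
E = E° − (0.0592/n) log Q = +1.10 − (0.0592/2)(1.497) = +1.056 V.

+1.056 V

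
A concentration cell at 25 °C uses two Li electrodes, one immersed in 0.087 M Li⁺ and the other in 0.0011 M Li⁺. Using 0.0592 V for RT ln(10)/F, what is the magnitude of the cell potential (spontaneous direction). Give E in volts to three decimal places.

+0.112 V

For a concentration cell E°cell = 0. The 0.087 M side is the cathode (reduction is favoured where [Li⁺] is higher).
With n = 1, E = −(0.0592/1) log([Li⁺]ₐₙ/[Li⁺]꜀ₐₜ) = −(0.0592/1) log(0.0011/0.087) = −(0.0592/1)(-1.898) = +0.112 V.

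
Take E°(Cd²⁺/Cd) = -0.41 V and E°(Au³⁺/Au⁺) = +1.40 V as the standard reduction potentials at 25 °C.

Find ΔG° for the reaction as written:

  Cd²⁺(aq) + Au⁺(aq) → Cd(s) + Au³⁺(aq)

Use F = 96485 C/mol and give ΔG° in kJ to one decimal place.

+349.3 kJ

As written, Cd²⁺/Cd is reduced (cathode) and Au³⁺/Au⁺ is oxidised (anode), so E°cell = (-0.41) − (+1.40) = -1.81 V.
Balancing electrons gives n = 2.
ΔG° = −nFE° = −(2)(96485)(-1.81) = 349,276 J = +349.3 kJ.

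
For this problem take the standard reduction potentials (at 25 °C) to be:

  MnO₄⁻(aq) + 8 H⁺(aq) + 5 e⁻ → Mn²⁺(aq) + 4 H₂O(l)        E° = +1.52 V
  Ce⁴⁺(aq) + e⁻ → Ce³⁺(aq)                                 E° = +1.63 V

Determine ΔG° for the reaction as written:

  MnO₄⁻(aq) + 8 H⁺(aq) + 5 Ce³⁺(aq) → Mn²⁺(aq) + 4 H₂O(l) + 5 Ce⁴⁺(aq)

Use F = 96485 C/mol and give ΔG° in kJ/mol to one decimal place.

+53.1 kJ/mol

As written, MnO₄⁻/Mn²⁺ is reduced (cathode) and Ce⁴⁺/Ce³⁺ is oxidised (anode), so E°cell = (+1.52) − (+1.63) = -0.11 V.
Balancing electrons gives n = 5.
ΔG° = −nFE° = −(5)(96485)(-0.11) = 53,067 J = +53.1 kJ/mol.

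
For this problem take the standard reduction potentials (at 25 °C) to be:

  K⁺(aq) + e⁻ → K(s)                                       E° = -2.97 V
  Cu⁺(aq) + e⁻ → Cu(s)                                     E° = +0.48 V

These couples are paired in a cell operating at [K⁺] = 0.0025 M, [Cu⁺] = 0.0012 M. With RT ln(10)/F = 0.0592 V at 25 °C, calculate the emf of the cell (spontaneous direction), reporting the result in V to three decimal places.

+3.431 V

Cu⁺/Cu is the cathode (higher E°), K⁺/K the anode: E°cell = +0.48 − (-2.97) = +3.45 V, n = 1.
Overall: Cu⁺(aq) + K(s) → Cu(s) + K⁺(aq)
Q = [K⁺] / ([Cu⁺]); log Q = 0.319.
E = E° − (0.0592/n) log Q = +3.45 − (0.0592/1)(0.319) = +3.431 V.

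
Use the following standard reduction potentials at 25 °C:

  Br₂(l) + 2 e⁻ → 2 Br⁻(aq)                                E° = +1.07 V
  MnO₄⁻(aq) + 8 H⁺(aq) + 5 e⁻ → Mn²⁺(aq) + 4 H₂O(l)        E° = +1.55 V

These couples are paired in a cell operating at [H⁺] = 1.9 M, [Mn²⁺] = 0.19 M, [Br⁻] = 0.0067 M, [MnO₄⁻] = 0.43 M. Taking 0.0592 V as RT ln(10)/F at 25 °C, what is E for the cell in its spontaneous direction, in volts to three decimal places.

+0.382 V

MnO₄⁻/Mn²⁺ is the cathode (higher E°), Br₂/Br⁻ the anode: E°cell = +1.55 − (+1.07) = +0.48 V, n = 10.
Overall: 2 MnO₄⁻(aq) + 16 H⁺(aq) + 10 Br⁻(aq) → 2 Mn²⁺(aq) + 8 H₂O(l) + 5 Br₂(l)
Q = [Mn²⁺]^2 / ([MnO₄⁻]^2·[H⁺]^16·[Br⁻]^10); log Q = 16.570.
E = E° − (0.0592/n) log Q = +0.48 − (0.0592/10)(16.570) = +0.382 V.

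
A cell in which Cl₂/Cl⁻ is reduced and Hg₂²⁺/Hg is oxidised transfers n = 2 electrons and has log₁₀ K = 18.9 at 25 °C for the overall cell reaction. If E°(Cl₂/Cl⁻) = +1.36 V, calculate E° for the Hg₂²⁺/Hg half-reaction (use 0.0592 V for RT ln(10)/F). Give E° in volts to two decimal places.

E°cell = (0.0592/n)·log K = (0.0592/2)(18.9) = +0.559 V.
Since Cl₂/Cl⁻ is the cathode and Hg₂²⁺/Hg the anode, E°cell = E°(Cl₂/Cl⁻) − E°(Hg₂²⁺/Hg).
So E°(Hg₂²⁺/Hg) = E°(Cl₂/Cl⁻) − E°cell = (+1.36) − (+0.559) = +0.80 V.

+0.80 V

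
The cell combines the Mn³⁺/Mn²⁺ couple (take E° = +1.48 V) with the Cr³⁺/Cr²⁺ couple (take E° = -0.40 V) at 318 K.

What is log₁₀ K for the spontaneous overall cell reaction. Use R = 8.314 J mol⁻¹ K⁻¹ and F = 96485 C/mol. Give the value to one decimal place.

29.8

Cathode: Mn³⁺/Mn²⁺; anode: Cr³⁺/Cr²⁺. E°cell = (+1.48) − (-0.40) = +1.88 V, with n = 1.
ΔG° = −nFE° = −RT ln K, so ln K = nFE°/(RT) = (1)(96485)(+1.88) / ((8.314)(318)) = 68.609.
log₁₀ K = 68.609 / ln 10 = 29.8.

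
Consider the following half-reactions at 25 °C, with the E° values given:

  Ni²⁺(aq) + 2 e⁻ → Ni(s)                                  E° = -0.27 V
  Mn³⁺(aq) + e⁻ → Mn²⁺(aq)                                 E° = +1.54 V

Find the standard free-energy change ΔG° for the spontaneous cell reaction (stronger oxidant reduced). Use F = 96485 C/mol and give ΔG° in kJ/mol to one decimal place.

-349.3 kJ/mol

Mn³⁺/Mn²⁺ (E° = +1.54 V) is the cathode; Ni²⁺/Ni (E° = -0.27 V) is the anode, so E°cell = +1.81 V.
Balancing electrons gives n = 2 (lcm of 1 and 2).
ΔG° = −nFE° = −(2)(96485)(+1.81) = -349,276 J = -349.3 kJ/mol.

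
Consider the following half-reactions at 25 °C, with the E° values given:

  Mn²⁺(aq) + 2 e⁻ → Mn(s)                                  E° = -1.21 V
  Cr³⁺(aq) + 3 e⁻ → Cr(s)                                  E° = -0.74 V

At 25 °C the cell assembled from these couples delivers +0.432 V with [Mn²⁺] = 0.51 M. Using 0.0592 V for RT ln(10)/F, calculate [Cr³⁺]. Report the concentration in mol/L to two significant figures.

0.0043 M

Cr³⁺/Cr is the cathode, Mn²⁺/Mn the anode: E°cell = +0.47 V, n = 6.
Overall reaction: 2 Cr³⁺(aq) + 3 Mn(s) → 2 Cr(s) + 3 Mn²⁺(aq); Q = [Mn²⁺]^3/[Cr³⁺]^2.
From E = E° − (0.0592/n) log Q: log Q = (E° − E)·n/0.0592 = (+0.47 − (+0.432))·6/0.0592 = 3.8514.
So 2·log[Cr³⁺] = 3·log(0.51) − log Q = -0.8773 − (3.8514) = -4.7287; log[Cr³⁺] = -4.7287 / 2 = -2.3643; [Cr³⁺] = 10^(-2.3643) ≈ 0.0043 M.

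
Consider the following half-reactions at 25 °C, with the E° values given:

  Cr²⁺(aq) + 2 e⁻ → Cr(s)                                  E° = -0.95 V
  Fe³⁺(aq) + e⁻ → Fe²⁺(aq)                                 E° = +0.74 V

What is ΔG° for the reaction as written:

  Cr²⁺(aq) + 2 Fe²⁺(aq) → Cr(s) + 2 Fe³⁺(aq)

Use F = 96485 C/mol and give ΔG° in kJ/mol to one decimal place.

+326.1 kJ/mol

As written, Cr²⁺/Cr is reduced (cathode) and Fe³⁺/Fe²⁺ is oxidised (anode), so E°cell = (-0.95) − (+0.74) = -1.69 V.
Balancing electrons gives n = 2.
ΔG° = −nFE° = −(2)(96485)(-1.69) = 326,119 J = +326.1 kJ/mol.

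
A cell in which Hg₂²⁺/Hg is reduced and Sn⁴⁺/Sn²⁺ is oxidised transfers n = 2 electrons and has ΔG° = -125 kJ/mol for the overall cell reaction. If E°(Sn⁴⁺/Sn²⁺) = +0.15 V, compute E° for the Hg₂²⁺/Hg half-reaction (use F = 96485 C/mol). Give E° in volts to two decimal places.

+0.80 V

E°cell = −ΔG°/(nF) = −(-125×10³)/((2)(96485)) = +0.648 V.
Since Hg₂²⁺/Hg is the cathode and Sn⁴⁺/Sn²⁺ the anode, E°cell = E°(Hg₂²⁺/Hg) − E°(Sn⁴⁺/Sn²⁺).
So E°(Hg₂²⁺/Hg) = E°cell + E°(Sn⁴⁺/Sn²⁺) = +0.648 + (+0.15) = +0.80 V.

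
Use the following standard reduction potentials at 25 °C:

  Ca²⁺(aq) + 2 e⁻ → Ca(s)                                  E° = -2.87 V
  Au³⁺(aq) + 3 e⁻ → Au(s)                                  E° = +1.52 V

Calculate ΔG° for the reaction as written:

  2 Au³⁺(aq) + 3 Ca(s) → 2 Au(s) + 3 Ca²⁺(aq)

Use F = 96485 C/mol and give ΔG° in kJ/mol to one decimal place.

-2541.4 kJ/mol

As written, Au³⁺/Au is reduced (cathode) and Ca²⁺/Ca is oxidised (anode), so E°cell = (+1.52) − (-2.87) = +4.39 V.
Balancing electrons gives n = 6.
ΔG° = −nFE° = −(6)(96485)(+4.39) = -2,541,415 J = -2541.4 kJ/mol.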